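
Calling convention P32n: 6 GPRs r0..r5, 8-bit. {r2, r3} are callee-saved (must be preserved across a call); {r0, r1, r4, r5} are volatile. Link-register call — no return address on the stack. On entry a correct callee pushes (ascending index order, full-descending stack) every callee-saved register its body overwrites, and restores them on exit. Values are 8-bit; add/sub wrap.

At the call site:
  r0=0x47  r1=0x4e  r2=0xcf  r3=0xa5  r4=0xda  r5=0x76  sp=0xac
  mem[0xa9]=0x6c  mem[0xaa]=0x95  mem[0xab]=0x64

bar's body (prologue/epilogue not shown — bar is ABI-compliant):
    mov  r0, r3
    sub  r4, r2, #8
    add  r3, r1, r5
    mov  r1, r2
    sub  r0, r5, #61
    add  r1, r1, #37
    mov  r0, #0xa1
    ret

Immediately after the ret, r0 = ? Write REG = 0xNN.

prologue: push r3 -> mem[0xab]=0xa5, sp=0xab
body[0] mov  r0, r3 -> r0=0xa5
body[1] sub  r4, r2, #8 -> r4=0xc7
body[2] add  r3, r1, r5 -> r3=0xc4
body[3] mov  r1, r2 -> r1=0xcf
body[4] sub  r0, r5, #61 -> r0=0x39
body[5] add  r1, r1, #37 -> r1=0xf4
body[6] mov  r0, #0xa1 -> r0=0xa1
epilogue: pop r3=0xa5, sp=0xac
r0 is caller-saved -> body value

REG = 0xa1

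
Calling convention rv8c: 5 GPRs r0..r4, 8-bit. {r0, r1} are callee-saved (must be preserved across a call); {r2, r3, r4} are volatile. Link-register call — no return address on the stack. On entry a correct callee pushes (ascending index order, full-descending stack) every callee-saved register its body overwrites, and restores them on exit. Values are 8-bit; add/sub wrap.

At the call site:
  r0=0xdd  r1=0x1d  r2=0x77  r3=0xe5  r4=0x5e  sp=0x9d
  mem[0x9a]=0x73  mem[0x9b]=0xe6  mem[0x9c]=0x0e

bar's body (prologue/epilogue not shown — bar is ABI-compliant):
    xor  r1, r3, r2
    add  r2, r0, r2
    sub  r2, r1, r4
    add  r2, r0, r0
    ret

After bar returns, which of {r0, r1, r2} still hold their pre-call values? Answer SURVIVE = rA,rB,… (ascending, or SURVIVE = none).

SURVIVE = r0,r1

prologue: push r1 -> mem[0x9c]=0x1d, sp=0x9c
body[0] xor  r1, r3, r2 -> r1=0x92
body[1] add  r2, r0, r2 -> r2=0x54
body[2] sub  r2, r1, r4 -> r2=0x34
body[3] add  r2, r0, r0 -> r2=0xba
epilogue: pop r1=0x1d, sp=0x9d
r0: callee-saved, written=False
r1: callee-saved, written=True
r2: caller-saved, written=True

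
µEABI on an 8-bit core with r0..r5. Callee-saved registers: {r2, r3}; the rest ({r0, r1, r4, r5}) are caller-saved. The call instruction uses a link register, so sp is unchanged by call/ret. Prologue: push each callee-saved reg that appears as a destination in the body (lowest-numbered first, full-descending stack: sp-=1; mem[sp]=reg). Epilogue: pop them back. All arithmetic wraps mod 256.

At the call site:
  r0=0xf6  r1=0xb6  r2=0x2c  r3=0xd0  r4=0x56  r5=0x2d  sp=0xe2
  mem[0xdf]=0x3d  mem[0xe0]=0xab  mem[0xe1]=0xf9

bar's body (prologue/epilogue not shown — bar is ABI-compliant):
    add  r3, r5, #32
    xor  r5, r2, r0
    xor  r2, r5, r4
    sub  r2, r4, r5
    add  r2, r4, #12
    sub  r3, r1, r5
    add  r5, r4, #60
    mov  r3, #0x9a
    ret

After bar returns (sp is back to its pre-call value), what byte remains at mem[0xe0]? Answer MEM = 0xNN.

prologue: push r2 → mem[0xe1]=0x2c, sp=0xe1
prologue: push r3 → mem[0xe0]=0xd0, sp=0xe0
body[0] add  r3, r5, #32 → r3=0x4d
body[1] xor  r5, r2, r0 → r5=0xda
body[2] xor  r2, r5, r4 → r2=0x8c
body[3] sub  r2, r4, r5 → r2=0x7c
body[4] add  r2, r4, #12 → r2=0x62
body[5] sub  r3, r1, r5 → r3=0xdc
body[6] add  r5, r4, #60 → r5=0x92
body[7] mov  r3, #0x9a → r3=0x9a
epilogue: pop r3=0xd0, sp=0xe1
epilogue: pop r2=0x2c, sp=0xe2
prologue pushed ['r2', 'r3'] at ['0xe1', '0xe0']

MEM = 0xd0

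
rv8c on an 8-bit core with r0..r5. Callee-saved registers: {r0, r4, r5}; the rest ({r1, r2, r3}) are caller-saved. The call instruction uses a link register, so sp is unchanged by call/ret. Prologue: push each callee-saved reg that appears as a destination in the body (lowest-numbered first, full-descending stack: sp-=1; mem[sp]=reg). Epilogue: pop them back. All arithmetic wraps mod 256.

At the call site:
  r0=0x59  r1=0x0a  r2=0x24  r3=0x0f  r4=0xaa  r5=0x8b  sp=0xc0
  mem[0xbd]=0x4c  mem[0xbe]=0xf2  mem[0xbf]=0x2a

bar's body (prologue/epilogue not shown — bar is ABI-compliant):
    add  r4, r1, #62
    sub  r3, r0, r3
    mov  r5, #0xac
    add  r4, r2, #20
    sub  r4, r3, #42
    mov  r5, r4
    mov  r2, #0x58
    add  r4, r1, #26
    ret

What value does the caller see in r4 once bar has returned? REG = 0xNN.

prologue: push r4 -> mem[0xbf]=0xaa, sp=0xbf
prologue: push r5 -> mem[0xbe]=0x8b, sp=0xbe
body[0] add  r4, r1, #62 -> r4=0x48
body[1] sub  r3, r0, r3 -> r3=0x4a
body[2] mov  r5, #0xac -> r5=0xac
body[3] add  r4, r2, #20 -> r4=0x38
body[4] sub  r4, r3, #42 -> r4=0x20
body[5] mov  r5, r4 -> r5=0x20
body[6] mov  r2, #0x58 -> r2=0x58
body[7] add  r4, r1, #26 -> r4=0x24
epilogue: pop r5=0x8b, sp=0xbf
epilogue: pop r4=0xaa, sp=0xc0
r4 is callee-saved -> restored

REG = 0xaa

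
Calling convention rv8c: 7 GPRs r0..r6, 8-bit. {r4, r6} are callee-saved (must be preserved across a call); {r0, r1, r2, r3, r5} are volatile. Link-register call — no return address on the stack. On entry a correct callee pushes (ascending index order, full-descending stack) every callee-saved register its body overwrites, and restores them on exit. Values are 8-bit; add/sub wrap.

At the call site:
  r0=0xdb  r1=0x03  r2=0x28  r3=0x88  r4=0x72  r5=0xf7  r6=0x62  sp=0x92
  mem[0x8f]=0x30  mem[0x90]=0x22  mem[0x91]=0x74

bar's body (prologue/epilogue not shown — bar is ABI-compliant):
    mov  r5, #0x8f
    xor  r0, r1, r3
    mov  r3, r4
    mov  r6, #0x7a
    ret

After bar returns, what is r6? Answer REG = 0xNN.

REG = 0x62

prologue: push r6 -> mem[0x91]=0x62, sp=0x91
body[0] mov  r5, #0x8f -> r5=0x8f
body[1] xor  r0, r1, r3 -> r0=0x8b
body[2] mov  r3, r4 -> r3=0x72
body[3] mov  r6, #0x7a -> r6=0x7a
epilogue: pop r6=0x62, sp=0x92
r6 is callee-saved -> restored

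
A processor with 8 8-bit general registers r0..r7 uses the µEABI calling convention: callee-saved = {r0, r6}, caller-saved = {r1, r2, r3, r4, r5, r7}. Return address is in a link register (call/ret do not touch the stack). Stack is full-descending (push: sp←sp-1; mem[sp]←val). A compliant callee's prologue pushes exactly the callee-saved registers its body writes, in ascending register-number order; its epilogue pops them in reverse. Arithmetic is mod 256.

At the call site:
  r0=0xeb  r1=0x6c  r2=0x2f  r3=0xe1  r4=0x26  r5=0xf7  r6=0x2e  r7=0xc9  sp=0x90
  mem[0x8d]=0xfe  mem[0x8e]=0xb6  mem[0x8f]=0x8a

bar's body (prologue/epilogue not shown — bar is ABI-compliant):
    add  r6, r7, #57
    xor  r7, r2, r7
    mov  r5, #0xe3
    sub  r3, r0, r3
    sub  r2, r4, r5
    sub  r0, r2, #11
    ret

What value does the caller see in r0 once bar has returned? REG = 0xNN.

REG = 0xeb

prologue: push r0 → mem[0x8f]=0xeb, sp=0x8f
prologue: push r6 → mem[0x8e]=0x2e, sp=0x8e
body[0] add  r6, r7, #57 → r6=0x02
body[1] xor  r7, r2, r7 → r7=0xe6
body[2] mov  r5, #0xe3 → r5=0xe3
body[3] sub  r3, r0, r3 → r3=0x0a
body[4] sub  r2, r4, r5 → r2=0x43
body[5] sub  r0, r2, #11 → r0=0x38
epilogue: pop r6=0x2e, sp=0x8f
epilogue: pop r0=0xeb, sp=0x90
r0 is callee-saved → restored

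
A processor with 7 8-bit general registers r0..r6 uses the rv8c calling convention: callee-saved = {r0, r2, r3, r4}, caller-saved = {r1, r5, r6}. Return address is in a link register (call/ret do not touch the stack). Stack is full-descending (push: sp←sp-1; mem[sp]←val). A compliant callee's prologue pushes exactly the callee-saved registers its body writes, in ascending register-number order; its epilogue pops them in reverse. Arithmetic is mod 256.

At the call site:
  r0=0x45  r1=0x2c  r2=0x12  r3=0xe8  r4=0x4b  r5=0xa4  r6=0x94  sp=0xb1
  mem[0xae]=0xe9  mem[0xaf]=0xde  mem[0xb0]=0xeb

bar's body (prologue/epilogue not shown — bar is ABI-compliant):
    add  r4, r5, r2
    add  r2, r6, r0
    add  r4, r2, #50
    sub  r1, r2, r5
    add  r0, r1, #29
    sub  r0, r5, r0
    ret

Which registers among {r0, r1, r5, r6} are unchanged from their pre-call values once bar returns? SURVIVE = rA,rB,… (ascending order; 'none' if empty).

SURVIVE = r0,r5,r6

prologue: push r0 → mem[0xb0]=0x45, sp=0xb0
prologue: push r2 → mem[0xaf]=0x12, sp=0xaf
prologue: push r4 → mem[0xae]=0x4b, sp=0xae
body[0] add  r4, r5, r2 → r4=0xb6
body[1] add  r2, r6, r0 → r2=0xd9
body[2] add  r4, r2, #50 → r4=0x0b
body[3] sub  r1, r2, r5 → r1=0x35
body[4] add  r0, r1, #29 → r0=0x52
body[5] sub  r0, r5, r0 → r0=0x52
epilogue: pop r4=0x4b, sp=0xaf
epilogue: pop r2=0x12, sp=0xb0
epilogue: pop r0=0x45, sp=0xb1
r0: callee-saved, written=True
r1: caller-saved, written=True
r5: caller-saved, written=False
r6: caller-saved, written=False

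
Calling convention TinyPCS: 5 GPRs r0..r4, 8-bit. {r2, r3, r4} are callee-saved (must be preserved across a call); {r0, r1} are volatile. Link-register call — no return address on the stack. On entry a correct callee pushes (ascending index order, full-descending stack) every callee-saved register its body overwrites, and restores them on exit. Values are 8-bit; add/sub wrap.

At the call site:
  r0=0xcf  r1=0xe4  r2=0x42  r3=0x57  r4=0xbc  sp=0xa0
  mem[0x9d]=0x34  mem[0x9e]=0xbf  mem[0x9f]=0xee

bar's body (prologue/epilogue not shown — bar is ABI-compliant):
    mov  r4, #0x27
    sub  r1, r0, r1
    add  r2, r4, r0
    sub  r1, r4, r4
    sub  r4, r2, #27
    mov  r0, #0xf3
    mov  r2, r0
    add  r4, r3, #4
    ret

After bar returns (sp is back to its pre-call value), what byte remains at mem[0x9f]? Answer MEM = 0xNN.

prologue: push r2 -> mem[0x9f]=0x42, sp=0x9f
prologue: push r4 -> mem[0x9e]=0xbc, sp=0x9e
body[0] mov  r4, #0x27 -> r4=0x27
body[1] sub  r1, r0, r1 -> r1=0xeb
body[2] add  r2, r4, r0 -> r2=0xf6
body[3] sub  r1, r4, r4 -> r1=0x00
body[4] sub  r4, r2, #27 -> r4=0xdb
body[5] mov  r0, #0xf3 -> r0=0xf3
body[6] mov  r2, r0 -> r2=0xf3
body[7] add  r4, r3, #4 -> r4=0x5b
epilogue: pop r4=0xbc, sp=0x9f
epilogue: pop r2=0x42, sp=0xa0
prologue pushed ['r2', 'r4'] at ['0x9f', '0x9e']

MEM = 0x42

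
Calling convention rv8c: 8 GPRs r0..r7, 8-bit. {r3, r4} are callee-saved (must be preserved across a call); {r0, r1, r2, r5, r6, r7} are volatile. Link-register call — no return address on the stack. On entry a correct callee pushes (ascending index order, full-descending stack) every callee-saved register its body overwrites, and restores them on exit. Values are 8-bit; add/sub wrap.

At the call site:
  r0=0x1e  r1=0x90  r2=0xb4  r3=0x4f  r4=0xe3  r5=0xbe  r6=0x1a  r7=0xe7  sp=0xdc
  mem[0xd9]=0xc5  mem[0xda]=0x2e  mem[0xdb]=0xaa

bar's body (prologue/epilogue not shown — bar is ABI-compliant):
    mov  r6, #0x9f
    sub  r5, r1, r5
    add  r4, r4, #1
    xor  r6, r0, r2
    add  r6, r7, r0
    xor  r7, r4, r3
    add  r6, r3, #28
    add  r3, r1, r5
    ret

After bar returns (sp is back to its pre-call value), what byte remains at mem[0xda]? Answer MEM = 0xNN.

prologue: push r3 → mem[0xdb]=0x4f, sp=0xdb
prologue: push r4 → mem[0xda]=0xe3, sp=0xda
body[0] mov  r6, #0x9f → r6=0x9f
body[1] sub  r5, r1, r5 → r5=0xd2
body[2] add  r4, r4, #1 → r4=0xe4
body[3] xor  r6, r0, r2 → r6=0xaa
body[4] add  r6, r7, r0 → r6=0x05
body[5] xor  r7, r4, r3 → r7=0xab
body[6] add  r6, r3, #28 → r6=0x6b
body[7] add  r3, r1, r5 → r3=0x62
epilogue: pop r4=0xe3, sp=0xdb
epilogue: pop r3=0x4f, sp=0xdc
prologue pushed ['r3', 'r4'] at ['0xdb', '0xda']

MEM = 0xe3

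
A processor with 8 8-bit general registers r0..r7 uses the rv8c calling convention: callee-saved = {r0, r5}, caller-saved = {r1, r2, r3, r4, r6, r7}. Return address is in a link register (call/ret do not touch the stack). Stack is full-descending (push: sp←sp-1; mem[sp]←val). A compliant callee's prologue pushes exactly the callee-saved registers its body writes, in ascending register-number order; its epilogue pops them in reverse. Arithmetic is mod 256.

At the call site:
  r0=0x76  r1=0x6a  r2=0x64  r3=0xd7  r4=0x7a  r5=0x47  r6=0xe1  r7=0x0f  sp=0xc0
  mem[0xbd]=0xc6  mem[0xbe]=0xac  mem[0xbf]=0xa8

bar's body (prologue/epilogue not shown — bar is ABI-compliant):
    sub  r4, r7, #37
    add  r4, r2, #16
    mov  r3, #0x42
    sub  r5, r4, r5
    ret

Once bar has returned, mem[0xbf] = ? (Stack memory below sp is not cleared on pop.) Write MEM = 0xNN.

MEM = 0x47

prologue: push r5 -> mem[0xbf]=0x47, sp=0xbf
body[0] sub  r4, r7, #37 -> r4=0xea
body[1] add  r4, r2, #16 -> r4=0x74
body[2] mov  r3, #0x42 -> r3=0x42
body[3] sub  r5, r4, r5 -> r5=0x2d
epilogue: pop r5=0x47, sp=0xc0
prologue pushed ['r5'] at ['0xbf']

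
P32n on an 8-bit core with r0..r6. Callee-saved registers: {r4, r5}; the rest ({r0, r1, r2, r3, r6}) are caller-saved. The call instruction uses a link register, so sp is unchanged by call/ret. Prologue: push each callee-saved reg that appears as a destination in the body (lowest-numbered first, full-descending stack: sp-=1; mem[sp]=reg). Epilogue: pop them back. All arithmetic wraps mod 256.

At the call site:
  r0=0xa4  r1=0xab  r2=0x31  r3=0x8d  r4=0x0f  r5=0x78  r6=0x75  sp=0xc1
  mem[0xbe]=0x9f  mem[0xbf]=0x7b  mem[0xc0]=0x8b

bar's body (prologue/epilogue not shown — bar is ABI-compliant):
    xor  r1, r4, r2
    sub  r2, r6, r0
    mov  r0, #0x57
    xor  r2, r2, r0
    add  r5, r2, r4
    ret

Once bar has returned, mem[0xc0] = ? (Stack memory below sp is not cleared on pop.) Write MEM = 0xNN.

MEM = 0x78

prologue: push r5 → mem[0xc0]=0x78, sp=0xc0
body[0] xor  r1, r4, r2 → r1=0x3e
body[1] sub  r2, r6, r0 → r2=0xd1
body[2] mov  r0, #0x57 → r0=0x57
body[3] xor  r2, r2, r0 → r2=0x86
body[4] add  r5, r2, r4 → r5=0x95
epilogue: pop r5=0x78, sp=0xc1
prologue pushed ['r5'] at ['0xc0']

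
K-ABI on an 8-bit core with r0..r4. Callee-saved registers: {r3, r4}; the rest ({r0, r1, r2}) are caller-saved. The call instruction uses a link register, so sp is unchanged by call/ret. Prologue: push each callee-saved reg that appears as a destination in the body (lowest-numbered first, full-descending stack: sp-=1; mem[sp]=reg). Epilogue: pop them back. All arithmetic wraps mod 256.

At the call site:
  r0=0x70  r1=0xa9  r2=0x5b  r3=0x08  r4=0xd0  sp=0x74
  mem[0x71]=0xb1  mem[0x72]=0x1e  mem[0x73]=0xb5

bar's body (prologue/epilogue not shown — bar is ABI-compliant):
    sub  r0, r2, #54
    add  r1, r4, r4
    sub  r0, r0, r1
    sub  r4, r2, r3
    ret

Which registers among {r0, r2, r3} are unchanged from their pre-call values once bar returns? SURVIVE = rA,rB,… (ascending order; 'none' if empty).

SURVIVE = r2,r3

prologue: push r4 -> mem[0x73]=0xd0, sp=0x73
body[0] sub  r0, r2, #54 -> r0=0x25
body[1] add  r1, r4, r4 -> r1=0xa0
body[2] sub  r0, r0, r1 -> r0=0x85
body[3] sub  r4, r2, r3 -> r4=0x53
epilogue: pop r4=0xd0, sp=0x74
r0: caller-saved, written=True
r2: caller-saved, written=False
r3: callee-saved, written=False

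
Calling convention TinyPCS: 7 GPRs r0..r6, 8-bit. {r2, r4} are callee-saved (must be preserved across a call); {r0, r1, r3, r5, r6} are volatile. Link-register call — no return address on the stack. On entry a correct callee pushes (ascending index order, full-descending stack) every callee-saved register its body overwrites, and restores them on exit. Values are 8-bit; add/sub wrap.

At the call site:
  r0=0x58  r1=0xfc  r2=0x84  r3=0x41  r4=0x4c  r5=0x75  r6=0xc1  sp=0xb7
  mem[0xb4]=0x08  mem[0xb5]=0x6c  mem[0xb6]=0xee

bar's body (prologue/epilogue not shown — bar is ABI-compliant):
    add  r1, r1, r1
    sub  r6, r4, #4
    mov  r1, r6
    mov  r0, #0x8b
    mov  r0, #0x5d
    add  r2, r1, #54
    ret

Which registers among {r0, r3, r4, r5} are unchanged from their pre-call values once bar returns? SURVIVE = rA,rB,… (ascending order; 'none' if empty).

SURVIVE = r3,r4,r5

prologue: push r2 → mem[0xb6]=0x84, sp=0xb6
body[0] add  r1, r1, r1 → r1=0xf8
body[1] sub  r6, r4, #4 → r6=0x48
body[2] mov  r1, r6 → r1=0x48
body[3] mov  r0, #0x8b → r0=0x8b
body[4] mov  r0, #0x5d → r0=0x5d
body[5] add  r2, r1, #54 → r2=0x7e
epilogue: pop r2=0x84, sp=0xb7
r0: caller-saved, written=True
r3: caller-saved, written=False
r4: callee-saved, written=False
r5: caller-saved, written=False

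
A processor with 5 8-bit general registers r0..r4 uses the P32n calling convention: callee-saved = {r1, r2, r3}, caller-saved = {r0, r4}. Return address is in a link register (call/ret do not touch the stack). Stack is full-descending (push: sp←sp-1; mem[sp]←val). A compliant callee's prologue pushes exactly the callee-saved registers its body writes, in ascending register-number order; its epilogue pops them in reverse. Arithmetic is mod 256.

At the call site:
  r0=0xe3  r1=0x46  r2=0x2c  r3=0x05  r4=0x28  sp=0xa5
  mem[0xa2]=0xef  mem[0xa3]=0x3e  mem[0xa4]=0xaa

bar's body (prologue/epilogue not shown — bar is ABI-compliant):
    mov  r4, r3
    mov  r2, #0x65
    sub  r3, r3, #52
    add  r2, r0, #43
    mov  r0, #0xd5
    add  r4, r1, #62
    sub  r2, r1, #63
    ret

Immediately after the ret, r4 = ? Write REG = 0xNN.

REG = 0x84

prologue: push r2 → mem[0xa4]=0x2c, sp=0xa4
prologue: push r3 → mem[0xa3]=0x05, sp=0xa3
body[0] mov  r4, r3 → r4=0x05
body[1] mov  r2, #0x65 → r2=0x65
body[2] sub  r3, r3, #52 → r3=0xd1
body[3] add  r2, r0, #43 → r2=0x0e
body[4] mov  r0, #0xd5 → r0=0xd5
body[5] add  r4, r1, #62 → r4=0x84
body[6] sub  r2, r1, #63 → r2=0x07
epilogue: pop r3=0x05, sp=0xa4
epilogue: pop r2=0x2c, sp=0xa5
r4 is caller-saved → body value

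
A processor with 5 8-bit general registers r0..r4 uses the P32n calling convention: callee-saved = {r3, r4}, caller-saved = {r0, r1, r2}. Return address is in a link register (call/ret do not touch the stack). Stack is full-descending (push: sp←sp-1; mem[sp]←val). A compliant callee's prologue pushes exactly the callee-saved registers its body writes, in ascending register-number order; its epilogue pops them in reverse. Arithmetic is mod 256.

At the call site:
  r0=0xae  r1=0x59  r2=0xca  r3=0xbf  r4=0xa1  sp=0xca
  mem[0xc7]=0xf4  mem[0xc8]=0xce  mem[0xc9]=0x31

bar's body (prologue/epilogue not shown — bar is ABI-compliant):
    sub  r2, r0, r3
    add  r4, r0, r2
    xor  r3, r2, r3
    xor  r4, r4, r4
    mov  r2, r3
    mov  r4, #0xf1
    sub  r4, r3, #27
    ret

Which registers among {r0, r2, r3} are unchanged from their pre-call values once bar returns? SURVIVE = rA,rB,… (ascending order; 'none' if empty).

prologue: push r3 -> mem[0xc9]=0xbf, sp=0xc9
prologue: push r4 -> mem[0xc8]=0xa1, sp=0xc8
body[0] sub  r2, r0, r3 -> r2=0xef
body[1] add  r4, r0, r2 -> r4=0x9d
body[2] xor  r3, r2, r3 -> r3=0x50
body[3] xor  r4, r4, r4 -> r4=0x00
body[4] mov  r2, r3 -> r2=0x50
body[5] mov  r4, #0xf1 -> r4=0xf1
body[6] sub  r4, r3, #27 -> r4=0x35
epilogue: pop r4=0xa1, sp=0xc9
epilogue: pop r3=0xbf, sp=0xca
r0: caller-saved, written=False
r2: caller-saved, written=True
r3: callee-saved, written=True

SURVIVE = r0,r3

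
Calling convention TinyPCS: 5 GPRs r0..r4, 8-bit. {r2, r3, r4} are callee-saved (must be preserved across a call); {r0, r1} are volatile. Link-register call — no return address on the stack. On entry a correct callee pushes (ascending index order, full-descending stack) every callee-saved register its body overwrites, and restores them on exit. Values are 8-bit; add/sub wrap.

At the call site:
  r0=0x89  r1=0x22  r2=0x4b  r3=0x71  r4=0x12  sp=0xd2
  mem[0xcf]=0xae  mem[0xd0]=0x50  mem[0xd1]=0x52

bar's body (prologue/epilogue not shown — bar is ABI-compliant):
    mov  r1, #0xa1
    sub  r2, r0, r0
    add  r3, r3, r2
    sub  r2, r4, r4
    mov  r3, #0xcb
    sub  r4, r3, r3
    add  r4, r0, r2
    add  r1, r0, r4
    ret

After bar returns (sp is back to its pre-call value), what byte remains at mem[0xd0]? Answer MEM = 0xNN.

prologue: push r2 -> mem[0xd1]=0x4b, sp=0xd1
prologue: push r3 -> mem[0xd0]=0x71, sp=0xd0
prologue: push r4 -> mem[0xcf]=0x12, sp=0xcf
body[0] mov  r1, #0xa1 -> r1=0xa1
body[1] sub  r2, r0, r0 -> r2=0x00
body[2] add  r3, r3, r2 -> r3=0x71
body[3] sub  r2, r4, r4 -> r2=0x00
body[4] mov  r3, #0xcb -> r3=0xcb
body[5] sub  r4, r3, r3 -> r4=0x00
body[6] add  r4, r0, r2 -> r4=0x89
body[7] add  r1, r0, r4 -> r1=0x12
epilogue: pop r4=0x12, sp=0xd0
epilogue: pop r3=0x71, sp=0xd1
epilogue: pop r2=0x4b, sp=0xd2
prologue pushed ['r2', 'r3', 'r4'] at ['0xd1', '0xd0', '0xcf']

MEM = 0x71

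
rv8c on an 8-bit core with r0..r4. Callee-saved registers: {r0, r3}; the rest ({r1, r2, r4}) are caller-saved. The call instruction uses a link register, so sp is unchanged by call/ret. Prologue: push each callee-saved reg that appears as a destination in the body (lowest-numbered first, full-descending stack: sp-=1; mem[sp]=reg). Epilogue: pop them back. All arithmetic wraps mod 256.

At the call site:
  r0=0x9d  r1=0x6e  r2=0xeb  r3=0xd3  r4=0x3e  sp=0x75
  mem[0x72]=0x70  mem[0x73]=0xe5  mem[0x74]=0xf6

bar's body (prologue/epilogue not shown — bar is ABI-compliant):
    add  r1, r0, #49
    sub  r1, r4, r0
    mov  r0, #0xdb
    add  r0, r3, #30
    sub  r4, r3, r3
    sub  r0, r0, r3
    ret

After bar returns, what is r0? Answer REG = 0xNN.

REG = 0x9d

prologue: push r0 → mem[0x74]=0x9d, sp=0x74
body[0] add  r1, r0, #49 → r1=0xce
body[1] sub  r1, r4, r0 → r1=0xa1
body[2] mov  r0, #0xdb → r0=0xdb
body[3] add  r0, r3, #30 → r0=0xf1
body[4] sub  r4, r3, r3 → r4=0x00
body[5] sub  r0, r0, r3 → r0=0x1e
epilogue: pop r0=0x9d, sp=0x75
r0 is callee-saved → restored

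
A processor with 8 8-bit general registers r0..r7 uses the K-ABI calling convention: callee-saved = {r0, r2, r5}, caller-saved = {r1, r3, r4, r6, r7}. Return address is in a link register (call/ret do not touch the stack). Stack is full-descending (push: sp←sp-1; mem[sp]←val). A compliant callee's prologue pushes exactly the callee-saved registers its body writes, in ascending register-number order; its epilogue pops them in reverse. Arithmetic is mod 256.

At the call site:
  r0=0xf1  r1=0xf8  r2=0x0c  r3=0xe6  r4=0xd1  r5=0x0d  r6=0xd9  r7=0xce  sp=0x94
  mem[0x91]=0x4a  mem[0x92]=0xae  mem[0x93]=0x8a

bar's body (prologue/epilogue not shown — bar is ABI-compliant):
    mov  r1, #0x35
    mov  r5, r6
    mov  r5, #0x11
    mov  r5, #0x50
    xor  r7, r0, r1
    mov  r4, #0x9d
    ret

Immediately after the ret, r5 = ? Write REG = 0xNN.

prologue: push r5 → mem[0x93]=0x0d, sp=0x93
body[0] mov  r1, #0x35 → r1=0x35
body[1] mov  r5, r6 → r5=0xd9
body[2] mov  r5, #0x11 → r5=0x11
body[3] mov  r5, #0x50 → r5=0x50
body[4] xor  r7, r0, r1 → r7=0xc4
body[5] mov  r4, #0x9d → r4=0x9d
epilogue: pop r5=0x0d, sp=0x94
r5 is callee-saved → restored

REG = 0x0d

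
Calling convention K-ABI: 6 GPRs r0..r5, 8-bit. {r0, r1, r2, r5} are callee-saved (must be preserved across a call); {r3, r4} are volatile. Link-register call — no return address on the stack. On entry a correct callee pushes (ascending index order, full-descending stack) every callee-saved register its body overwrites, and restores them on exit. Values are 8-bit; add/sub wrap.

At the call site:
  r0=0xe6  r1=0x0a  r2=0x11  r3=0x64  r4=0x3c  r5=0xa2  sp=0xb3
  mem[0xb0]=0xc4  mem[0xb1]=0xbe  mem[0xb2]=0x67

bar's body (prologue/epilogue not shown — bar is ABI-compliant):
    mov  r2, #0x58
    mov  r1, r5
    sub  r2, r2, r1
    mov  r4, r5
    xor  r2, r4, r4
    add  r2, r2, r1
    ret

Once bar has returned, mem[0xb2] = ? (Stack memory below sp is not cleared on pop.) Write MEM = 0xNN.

prologue: push r1 -> mem[0xb2]=0x0a, sp=0xb2
prologue: push r2 -> mem[0xb1]=0x11, sp=0xb1
body[0] mov  r2, #0x58 -> r2=0x58
body[1] mov  r1, r5 -> r1=0xa2
body[2] sub  r2, r2, r1 -> r2=0xb6
body[3] mov  r4, r5 -> r4=0xa2
body[4] xor  r2, r4, r4 -> r2=0x00
body[5] add  r2, r2, r1 -> r2=0xa2
epilogue: pop r2=0x11, sp=0xb2
epilogue: pop r1=0x0a, sp=0xb3
prologue pushed ['r1', 'r2'] at ['0xb2', '0xb1']

MEM = 0x0a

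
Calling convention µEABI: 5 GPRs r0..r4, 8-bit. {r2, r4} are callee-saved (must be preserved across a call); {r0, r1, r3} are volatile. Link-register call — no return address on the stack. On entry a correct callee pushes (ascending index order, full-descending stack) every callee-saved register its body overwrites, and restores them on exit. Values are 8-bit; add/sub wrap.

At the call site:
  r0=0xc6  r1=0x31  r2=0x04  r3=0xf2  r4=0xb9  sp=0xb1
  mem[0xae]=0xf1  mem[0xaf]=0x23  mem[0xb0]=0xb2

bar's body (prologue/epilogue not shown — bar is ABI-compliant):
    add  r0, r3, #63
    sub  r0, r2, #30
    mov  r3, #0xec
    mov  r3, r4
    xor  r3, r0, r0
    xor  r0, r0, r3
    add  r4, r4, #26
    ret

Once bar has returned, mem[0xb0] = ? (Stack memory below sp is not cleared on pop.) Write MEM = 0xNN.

MEM = 0xb9

prologue: push r4 -> mem[0xb0]=0xb9, sp=0xb0
body[0] add  r0, r3, #63 -> r0=0x31
body[1] sub  r0, r2, #30 -> r0=0xe6
body[2] mov  r3, #0xec -> r3=0xec
body[3] mov  r3, r4 -> r3=0xb9
body[4] xor  r3, r0, r0 -> r3=0x00
body[5] xor  r0, r0, r3 -> r0=0xe6
body[6] add  r4, r4, #26 -> r4=0xd3
epilogue: pop r4=0xb9, sp=0xb1
prologue pushed ['r4'] at ['0xb0']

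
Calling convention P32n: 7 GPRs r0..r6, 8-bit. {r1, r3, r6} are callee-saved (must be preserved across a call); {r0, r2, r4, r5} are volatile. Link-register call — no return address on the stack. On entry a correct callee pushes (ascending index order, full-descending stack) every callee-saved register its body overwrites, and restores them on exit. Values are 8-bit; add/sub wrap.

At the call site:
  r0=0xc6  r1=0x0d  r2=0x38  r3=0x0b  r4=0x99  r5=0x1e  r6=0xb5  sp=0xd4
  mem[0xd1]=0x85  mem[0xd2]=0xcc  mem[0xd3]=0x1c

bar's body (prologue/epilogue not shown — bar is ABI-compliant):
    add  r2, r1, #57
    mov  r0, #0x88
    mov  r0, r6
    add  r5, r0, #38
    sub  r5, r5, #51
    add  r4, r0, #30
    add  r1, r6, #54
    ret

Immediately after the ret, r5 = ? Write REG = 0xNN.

prologue: push r1 -> mem[0xd3]=0x0d, sp=0xd3
body[0] add  r2, r1, #57 -> r2=0x46
body[1] mov  r0, #0x88 -> r0=0x88
body[2] mov  r0, r6 -> r0=0xb5
body[3] add  r5, r0, #38 -> r5=0xdb
body[4] sub  r5, r5, #51 -> r5=0xa8
body[5] add  r4, r0, #30 -> r4=0xd3
body[6] add  r1, r6, #54 -> r1=0xeb
epilogue: pop r1=0x0d, sp=0xd4
r5 is caller-saved -> body value

REG = 0xa8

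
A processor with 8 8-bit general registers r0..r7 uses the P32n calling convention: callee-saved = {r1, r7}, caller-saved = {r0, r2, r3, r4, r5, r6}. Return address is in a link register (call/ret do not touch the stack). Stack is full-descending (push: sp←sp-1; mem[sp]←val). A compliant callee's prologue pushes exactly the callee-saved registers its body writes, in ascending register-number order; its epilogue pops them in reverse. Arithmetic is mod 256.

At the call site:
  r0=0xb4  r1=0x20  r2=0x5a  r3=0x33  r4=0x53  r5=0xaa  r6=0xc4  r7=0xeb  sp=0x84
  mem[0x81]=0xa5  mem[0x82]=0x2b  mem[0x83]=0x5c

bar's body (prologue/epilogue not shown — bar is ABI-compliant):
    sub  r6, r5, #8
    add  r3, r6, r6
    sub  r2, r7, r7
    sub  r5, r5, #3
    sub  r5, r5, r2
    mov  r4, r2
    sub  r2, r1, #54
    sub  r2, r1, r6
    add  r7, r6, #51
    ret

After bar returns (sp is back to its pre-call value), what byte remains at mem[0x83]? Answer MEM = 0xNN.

prologue: push r7 → mem[0x83]=0xeb, sp=0x83
body[0] sub  r6, r5, #8 → r6=0xa2
body[1] add  r3, r6, r6 → r3=0x44
body[2] sub  r2, r7, r7 → r2=0x00
body[3] sub  r5, r5, #3 → r5=0xa7
body[4] sub  r5, r5, r2 → r5=0xa7
body[5] mov  r4, r2 → r4=0x00
body[6] sub  r2, r1, #54 → r2=0xea
body[7] sub  r2, r1, r6 → r2=0x7e
body[8] add  r7, r6, #51 → r7=0xd5
epilogue: pop r7=0xeb, sp=0x84
prologue pushed ['r7'] at ['0x83']

MEM = 0xeb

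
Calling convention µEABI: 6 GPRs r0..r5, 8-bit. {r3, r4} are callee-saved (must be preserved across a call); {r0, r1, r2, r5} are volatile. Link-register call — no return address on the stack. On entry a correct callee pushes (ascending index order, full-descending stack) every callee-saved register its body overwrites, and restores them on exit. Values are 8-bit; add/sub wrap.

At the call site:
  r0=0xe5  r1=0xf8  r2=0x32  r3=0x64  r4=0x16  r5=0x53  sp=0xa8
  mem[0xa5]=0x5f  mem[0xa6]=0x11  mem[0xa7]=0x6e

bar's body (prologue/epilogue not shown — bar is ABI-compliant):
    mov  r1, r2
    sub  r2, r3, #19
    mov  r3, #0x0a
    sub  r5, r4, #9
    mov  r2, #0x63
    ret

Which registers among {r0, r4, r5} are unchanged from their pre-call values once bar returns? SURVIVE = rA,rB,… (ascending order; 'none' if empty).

prologue: push r3 -> mem[0xa7]=0x64, sp=0xa7
body[0] mov  r1, r2 -> r1=0x32
body[1] sub  r2, r3, #19 -> r2=0x51
body[2] mov  r3, #0x0a -> r3=0x0a
body[3] sub  r5, r4, #9 -> r5=0x0d
body[4] mov  r2, #0x63 -> r2=0x63
epilogue: pop r3=0x64, sp=0xa8
r0: caller-saved, written=False
r4: callee-saved, written=False
r5: caller-saved, written=True

SURVIVE = r0,r4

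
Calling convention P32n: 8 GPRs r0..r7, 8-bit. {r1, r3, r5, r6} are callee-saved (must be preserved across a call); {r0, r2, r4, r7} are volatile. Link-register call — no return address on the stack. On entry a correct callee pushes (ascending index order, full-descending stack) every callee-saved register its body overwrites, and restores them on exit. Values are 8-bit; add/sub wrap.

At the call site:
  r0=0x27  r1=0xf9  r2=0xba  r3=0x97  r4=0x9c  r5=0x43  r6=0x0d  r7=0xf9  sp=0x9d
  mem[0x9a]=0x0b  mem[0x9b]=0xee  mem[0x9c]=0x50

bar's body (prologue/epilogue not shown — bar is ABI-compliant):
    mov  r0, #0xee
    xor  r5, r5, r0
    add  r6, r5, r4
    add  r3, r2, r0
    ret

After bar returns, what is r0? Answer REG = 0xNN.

prologue: push r3 → mem[0x9c]=0x97, sp=0x9c
prologue: push r5 → mem[0x9b]=0x43, sp=0x9b
prologue: push r6 → mem[0x9a]=0x0d, sp=0x9a
body[0] mov  r0, #0xee → r0=0xee
body[1] xor  r5, r5, r0 → r5=0xad
body[2] add  r6, r5, r4 → r6=0x49
body[3] add  r3, r2, r0 → r3=0xa8
epilogue: pop r6=0x0d, sp=0x9b
epilogue: pop r5=0x43, sp=0x9c
epilogue: pop r3=0x97, sp=0x9d
r0 is caller-saved → body value

REG = 0xee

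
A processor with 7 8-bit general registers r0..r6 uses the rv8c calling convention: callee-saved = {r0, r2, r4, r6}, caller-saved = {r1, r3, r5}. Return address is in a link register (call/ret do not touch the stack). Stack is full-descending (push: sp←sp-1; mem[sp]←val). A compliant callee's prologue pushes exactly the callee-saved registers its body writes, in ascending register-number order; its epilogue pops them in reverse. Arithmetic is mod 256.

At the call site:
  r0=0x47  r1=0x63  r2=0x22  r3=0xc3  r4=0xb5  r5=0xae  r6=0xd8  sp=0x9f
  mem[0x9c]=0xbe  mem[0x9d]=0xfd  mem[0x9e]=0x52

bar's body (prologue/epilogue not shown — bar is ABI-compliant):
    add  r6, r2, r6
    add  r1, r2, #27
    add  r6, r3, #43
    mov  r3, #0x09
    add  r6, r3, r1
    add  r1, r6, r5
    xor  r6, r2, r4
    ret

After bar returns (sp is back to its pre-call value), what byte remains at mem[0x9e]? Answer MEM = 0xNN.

MEM = 0xd8

prologue: push r6 -> mem[0x9e]=0xd8, sp=0x9e
body[0] add  r6, r2, r6 -> r6=0xfa
body[1] add  r1, r2, #27 -> r1=0x3d
body[2] add  r6, r3, #43 -> r6=0xee
body[3] mov  r3, #0x09 -> r3=0x09
body[4] add  r6, r3, r1 -> r6=0x46
body[5] add  r1, r6, r5 -> r1=0xf4
body[6] xor  r6, r2, r4 -> r6=0x97
epilogue: pop r6=0xd8, sp=0x9f
prologue pushed ['r6'] at ['0x9e']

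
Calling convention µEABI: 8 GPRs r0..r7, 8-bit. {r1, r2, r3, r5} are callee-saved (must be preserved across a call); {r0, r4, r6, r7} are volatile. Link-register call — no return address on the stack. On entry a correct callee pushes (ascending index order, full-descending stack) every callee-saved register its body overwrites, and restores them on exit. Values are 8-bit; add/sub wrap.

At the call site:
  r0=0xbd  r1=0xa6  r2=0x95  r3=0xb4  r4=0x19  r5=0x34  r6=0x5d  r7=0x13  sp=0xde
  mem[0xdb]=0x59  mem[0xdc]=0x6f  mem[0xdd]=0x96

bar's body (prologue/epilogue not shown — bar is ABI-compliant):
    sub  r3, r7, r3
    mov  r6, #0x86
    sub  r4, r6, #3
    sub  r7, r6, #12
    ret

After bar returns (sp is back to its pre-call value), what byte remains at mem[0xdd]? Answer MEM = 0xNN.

prologue: push r3 → mem[0xdd]=0xb4, sp=0xdd
body[0] sub  r3, r7, r3 → r3=0x5f
body[1] mov  r6, #0x86 → r6=0x86
body[2] sub  r4, r6, #3 → r4=0x83
body[3] sub  r7, r6, #12 → r7=0x7a
epilogue: pop r3=0xb4, sp=0xde
prologue pushed ['r3'] at ['0xdd']

MEM = 0xb4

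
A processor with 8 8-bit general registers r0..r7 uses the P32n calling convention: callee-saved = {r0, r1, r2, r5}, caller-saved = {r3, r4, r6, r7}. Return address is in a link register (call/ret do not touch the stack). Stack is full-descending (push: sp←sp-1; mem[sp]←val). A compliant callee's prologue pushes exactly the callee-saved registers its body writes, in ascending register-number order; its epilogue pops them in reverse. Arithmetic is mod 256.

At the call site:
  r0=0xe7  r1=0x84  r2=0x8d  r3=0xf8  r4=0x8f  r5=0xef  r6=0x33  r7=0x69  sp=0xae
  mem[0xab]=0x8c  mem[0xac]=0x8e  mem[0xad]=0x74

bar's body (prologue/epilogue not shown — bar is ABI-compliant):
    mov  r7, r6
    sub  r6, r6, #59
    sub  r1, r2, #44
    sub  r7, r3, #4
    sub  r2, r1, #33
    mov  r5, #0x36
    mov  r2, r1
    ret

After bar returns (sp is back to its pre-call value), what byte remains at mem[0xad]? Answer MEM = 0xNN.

prologue: push r1 → mem[0xad]=0x84, sp=0xad
prologue: push r2 → mem[0xac]=0x8d, sp=0xac
prologue: push r5 → mem[0xab]=0xef, sp=0xab
body[0] mov  r7, r6 → r7=0x33
body[1] sub  r6, r6, #59 → r6=0xf8
body[2] sub  r1, r2, #44 → r1=0x61
body[3] sub  r7, r3, #4 → r7=0xf4
body[4] sub  r2, r1, #33 → r2=0x40
body[5] mov  r5, #0x36 → r5=0x36
body[6] mov  r2, r1 → r2=0x61
epilogue: pop r5=0xef, sp=0xac
epilogue: pop r2=0x8d, sp=0xad
epilogue: pop r1=0x84, sp=0xae
prologue pushed ['r1', 'r2', 'r5'] at ['0xad', '0xac', '0xab']

MEM = 0x84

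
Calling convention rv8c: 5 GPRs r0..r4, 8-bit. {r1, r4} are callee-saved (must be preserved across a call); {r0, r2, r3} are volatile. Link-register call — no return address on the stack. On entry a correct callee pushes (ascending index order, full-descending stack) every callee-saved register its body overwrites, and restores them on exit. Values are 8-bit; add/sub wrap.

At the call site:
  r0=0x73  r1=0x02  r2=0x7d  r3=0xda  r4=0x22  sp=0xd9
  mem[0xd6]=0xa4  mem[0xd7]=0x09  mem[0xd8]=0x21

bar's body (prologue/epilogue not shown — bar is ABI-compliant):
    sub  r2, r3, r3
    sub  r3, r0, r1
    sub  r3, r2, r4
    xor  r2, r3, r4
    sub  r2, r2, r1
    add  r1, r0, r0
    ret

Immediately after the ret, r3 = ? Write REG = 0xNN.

prologue: push r1 → mem[0xd8]=0x02, sp=0xd8
body[0] sub  r2, r3, r3 → r2=0x00
body[1] sub  r3, r0, r1 → r3=0x71
body[2] sub  r3, r2, r4 → r3=0xde
body[3] xor  r2, r3, r4 → r2=0xfc
body[4] sub  r2, r2, r1 → r2=0xfa
body[5] add  r1, r0, r0 → r1=0xe6
epilogue: pop r1=0x02, sp=0xd9
r3 is caller-saved → body value

REG = 0xde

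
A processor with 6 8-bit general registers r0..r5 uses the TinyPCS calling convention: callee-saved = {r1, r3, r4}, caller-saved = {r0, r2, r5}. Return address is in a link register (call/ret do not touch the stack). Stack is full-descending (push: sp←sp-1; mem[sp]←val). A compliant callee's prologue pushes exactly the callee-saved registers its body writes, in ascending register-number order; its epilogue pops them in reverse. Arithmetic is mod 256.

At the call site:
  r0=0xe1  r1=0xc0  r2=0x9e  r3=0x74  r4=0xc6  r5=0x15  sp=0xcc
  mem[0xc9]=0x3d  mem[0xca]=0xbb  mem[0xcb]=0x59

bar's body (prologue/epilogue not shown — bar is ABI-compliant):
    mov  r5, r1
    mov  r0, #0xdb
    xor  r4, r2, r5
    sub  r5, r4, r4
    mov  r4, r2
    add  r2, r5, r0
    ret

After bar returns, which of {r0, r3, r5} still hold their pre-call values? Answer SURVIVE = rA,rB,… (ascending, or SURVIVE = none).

SURVIVE = r3

prologue: push r4 → mem[0xcb]=0xc6, sp=0xcb
body[0] mov  r5, r1 → r5=0xc0
body[1] mov  r0, #0xdb → r0=0xdb
body[2] xor  r4, r2, r5 → r4=0x5e
body[3] sub  r5, r4, r4 → r5=0x00
body[4] mov  r4, r2 → r4=0x9e
body[5] add  r2, r5, r0 → r2=0xdb
epilogue: pop r4=0xc6, sp=0xcc
r0: caller-saved, written=True
r3: callee-saved, written=False
r5: caller-saved, written=True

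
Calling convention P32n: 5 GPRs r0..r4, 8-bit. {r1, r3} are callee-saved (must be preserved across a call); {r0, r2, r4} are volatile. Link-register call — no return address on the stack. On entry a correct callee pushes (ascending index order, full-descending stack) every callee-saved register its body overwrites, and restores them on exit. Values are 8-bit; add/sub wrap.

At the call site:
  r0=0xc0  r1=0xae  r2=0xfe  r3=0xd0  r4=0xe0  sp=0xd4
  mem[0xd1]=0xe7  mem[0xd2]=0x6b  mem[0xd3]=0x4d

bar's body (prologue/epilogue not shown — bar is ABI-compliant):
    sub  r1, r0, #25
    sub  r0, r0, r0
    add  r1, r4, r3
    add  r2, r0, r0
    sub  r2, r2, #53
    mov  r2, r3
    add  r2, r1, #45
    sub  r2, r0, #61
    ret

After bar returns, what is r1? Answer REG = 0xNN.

REG = 0xae

prologue: push r1 → mem[0xd3]=0xae, sp=0xd3
body[0] sub  r1, r0, #25 → r1=0xa7
body[1] sub  r0, r0, r0 → r0=0x00
body[2] add  r1, r4, r3 → r1=0xb0
body[3] add  r2, r0, r0 → r2=0x00
body[4] sub  r2, r2, #53 → r2=0xcb
body[5] mov  r2, r3 → r2=0xd0
body[6] add  r2, r1, #45 → r2=0xdd
body[7] sub  r2, r0, #61 → r2=0xc3
epilogue: pop r1=0xae, sp=0xd4
r1 is callee-saved → restored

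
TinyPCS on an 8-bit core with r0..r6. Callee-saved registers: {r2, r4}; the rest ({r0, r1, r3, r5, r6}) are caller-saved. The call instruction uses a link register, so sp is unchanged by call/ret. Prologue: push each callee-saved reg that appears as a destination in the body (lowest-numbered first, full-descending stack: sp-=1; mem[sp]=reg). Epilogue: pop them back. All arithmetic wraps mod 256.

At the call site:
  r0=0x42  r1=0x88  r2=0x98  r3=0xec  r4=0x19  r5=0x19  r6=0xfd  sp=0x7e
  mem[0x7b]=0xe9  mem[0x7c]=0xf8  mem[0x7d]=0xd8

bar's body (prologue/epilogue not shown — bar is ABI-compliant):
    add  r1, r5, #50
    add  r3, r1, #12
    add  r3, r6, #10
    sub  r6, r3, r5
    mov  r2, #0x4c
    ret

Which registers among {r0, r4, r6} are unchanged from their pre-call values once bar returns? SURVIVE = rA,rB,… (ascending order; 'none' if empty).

SURVIVE = r0,r4

prologue: push r2 → mem[0x7d]=0x98, sp=0x7d
body[0] add  r1, r5, #50 → r1=0x4b
body[1] add  r3, r1, #12 → r3=0x57
body[2] add  r3, r6, #10 → r3=0x07
body[3] sub  r6, r3, r5 → r6=0xee
body[4] mov  r2, #0x4c → r2=0x4c
epilogue: pop r2=0x98, sp=0x7e
r0: caller-saved, written=False
r4: callee-saved, written=False
r6: caller-saved, written=True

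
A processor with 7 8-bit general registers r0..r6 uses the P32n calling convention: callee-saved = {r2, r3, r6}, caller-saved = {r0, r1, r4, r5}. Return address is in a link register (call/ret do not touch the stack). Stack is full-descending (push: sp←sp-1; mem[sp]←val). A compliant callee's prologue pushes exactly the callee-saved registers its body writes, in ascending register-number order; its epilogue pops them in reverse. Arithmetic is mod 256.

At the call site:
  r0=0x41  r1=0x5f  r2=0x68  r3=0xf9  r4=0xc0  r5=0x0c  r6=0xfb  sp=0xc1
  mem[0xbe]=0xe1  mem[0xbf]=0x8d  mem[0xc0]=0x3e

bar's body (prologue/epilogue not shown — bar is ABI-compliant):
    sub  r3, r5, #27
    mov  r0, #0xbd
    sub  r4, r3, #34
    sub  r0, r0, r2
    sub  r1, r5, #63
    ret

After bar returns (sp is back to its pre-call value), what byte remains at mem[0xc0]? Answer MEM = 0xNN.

prologue: push r3 → mem[0xc0]=0xf9, sp=0xc0
body[0] sub  r3, r5, #27 → r3=0xf1
body[1] mov  r0, #0xbd → r0=0xbd
body[2] sub  r4, r3, #34 → r4=0xcf
body[3] sub  r0, r0, r2 → r0=0x55
body[4] sub  r1, r5, #63 → r1=0xcd
epilogue: pop r3=0xf9, sp=0xc1
prologue pushed ['r3'] at ['0xc0']

MEM = 0xf9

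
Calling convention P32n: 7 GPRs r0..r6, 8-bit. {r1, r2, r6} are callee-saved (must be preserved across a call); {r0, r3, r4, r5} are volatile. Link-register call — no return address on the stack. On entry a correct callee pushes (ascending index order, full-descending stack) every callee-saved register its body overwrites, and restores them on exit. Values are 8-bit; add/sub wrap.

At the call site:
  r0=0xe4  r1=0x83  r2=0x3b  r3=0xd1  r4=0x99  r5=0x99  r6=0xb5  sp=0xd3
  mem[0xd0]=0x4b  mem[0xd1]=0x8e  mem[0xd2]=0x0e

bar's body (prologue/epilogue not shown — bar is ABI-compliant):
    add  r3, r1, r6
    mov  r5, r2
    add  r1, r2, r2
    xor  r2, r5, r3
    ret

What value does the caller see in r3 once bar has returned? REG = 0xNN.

prologue: push r1 -> mem[0xd2]=0x83, sp=0xd2
prologue: push r2 -> mem[0xd1]=0x3b, sp=0xd1
body[0] add  r3, r1, r6 -> r3=0x38
body[1] mov  r5, r2 -> r5=0x3b
body[2] add  r1, r2, r2 -> r1=0x76
body[3] xor  r2, r5, r3 -> r2=0x03
epilogue: pop r2=0x3b, sp=0xd2
epilogue: pop r1=0x83, sp=0xd3
r3 is caller-saved -> body value

REG = 0x38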